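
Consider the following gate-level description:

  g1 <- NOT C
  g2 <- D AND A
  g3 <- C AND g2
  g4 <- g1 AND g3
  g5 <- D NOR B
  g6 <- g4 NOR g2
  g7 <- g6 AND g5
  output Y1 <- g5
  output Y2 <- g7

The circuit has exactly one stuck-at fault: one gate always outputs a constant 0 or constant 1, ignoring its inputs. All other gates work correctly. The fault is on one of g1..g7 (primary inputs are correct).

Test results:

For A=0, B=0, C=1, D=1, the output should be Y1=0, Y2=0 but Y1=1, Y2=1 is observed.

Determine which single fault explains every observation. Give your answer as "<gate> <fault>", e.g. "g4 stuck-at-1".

g5 stuck-at-1

Fault-free values for test 1 (A=0, B=0, C=1, D=1): g1=0, g2=0, g3=0, g4=0, g5=0, g6=1, g7=0, giving Y1=0, Y2=0. Observed Y1=1, Y2=1.
Test 1: faults giving observed Y1=1, Y2=1 are {g5 stuck-at-1}.
Only g5 stuck-at-1 is consistent with every test.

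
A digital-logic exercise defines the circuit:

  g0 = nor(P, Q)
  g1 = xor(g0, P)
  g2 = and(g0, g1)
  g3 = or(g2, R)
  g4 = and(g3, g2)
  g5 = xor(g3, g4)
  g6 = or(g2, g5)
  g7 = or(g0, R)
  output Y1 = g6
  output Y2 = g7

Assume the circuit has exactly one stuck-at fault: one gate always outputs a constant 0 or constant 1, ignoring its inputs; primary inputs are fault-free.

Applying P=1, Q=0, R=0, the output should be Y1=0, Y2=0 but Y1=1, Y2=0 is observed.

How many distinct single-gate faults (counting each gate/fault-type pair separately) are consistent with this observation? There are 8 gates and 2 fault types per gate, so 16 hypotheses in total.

5

Fault-free: g0=0, g1=1, g2=0, g3=0, g4=0, g5=0, g6=0, g7=0 → Y1=0, Y2=0. Observed Y1=1, Y2=0.
  g0: none of the 2 fault types match ✗
  g1: none of the 2 fault types match ✗
  g2: stuck-at-1 ✓; others ✗
  g3: stuck-at-1 ✓; others ✗
  g4: stuck-at-1 ✓; others ✗
  g5: stuck-at-1 ✓; others ✗
  g6: stuck-at-1 ✓; others ✗
  g7: none of the 2 fault types match ✗
Consistent faults: {g2 stuck-at-1, g3 stuck-at-1, g4 stuck-at-1, g5 stuck-at-1, g6 stuck-at-1} — 5 in all.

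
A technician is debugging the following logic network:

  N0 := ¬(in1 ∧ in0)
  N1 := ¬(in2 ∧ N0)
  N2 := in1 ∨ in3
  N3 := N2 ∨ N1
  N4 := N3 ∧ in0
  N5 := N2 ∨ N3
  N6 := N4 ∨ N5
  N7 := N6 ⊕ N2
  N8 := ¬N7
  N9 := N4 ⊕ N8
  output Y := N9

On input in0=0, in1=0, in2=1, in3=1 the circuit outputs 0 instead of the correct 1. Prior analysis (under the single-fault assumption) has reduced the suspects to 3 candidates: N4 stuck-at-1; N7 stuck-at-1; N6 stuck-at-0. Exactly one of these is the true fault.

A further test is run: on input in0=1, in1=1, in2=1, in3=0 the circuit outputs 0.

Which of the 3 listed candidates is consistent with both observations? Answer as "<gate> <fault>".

N4 stuck-at-1

Evaluate each candidate on input in0=1, in1=1, in2=1, in3=0:
  N4 stuck-at-1: N0=0, N1=1, N2=1, N3=1, N4=1 [stuck-at-1], N5=1, N6=1, N7=0, N8=1, N9=0 → 0 — matches
  N7 stuck-at-1: N0=0, N1=1, N2=1, N3=1, N4=1, N5=1, N6=1, N7=1 [stuck-at-1], N8=0, N9=1 → 1 — eliminated
  N6 stuck-at-0: N0=0, N1=1, N2=1, N3=1, N4=1, N5=1, N6=0 [stuck-at-0], N7=1, N8=0, N9=1 → 1 — eliminated
Only N4 stuck-at-1 reproduces the observed 0.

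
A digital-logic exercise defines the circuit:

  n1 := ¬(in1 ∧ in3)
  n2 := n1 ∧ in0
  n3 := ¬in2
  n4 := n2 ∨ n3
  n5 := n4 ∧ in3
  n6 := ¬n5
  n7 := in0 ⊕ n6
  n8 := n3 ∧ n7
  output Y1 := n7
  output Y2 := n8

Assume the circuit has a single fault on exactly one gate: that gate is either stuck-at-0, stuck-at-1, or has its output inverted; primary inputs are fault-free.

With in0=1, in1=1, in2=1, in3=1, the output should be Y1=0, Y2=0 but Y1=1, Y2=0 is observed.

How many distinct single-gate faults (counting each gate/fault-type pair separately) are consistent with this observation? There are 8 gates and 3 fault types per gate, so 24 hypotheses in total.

Fault-free: n1=0, n2=0, n3=0, n4=0, n5=0, n6=1, n7=0, n8=0 → Y1=0, Y2=0. Observed Y1=1, Y2=0.
  n1: stuck-at-1, inverted output ✓; others ✗
  n2: stuck-at-1, inverted output ✓; others ✗
  n3: none of the 3 fault types match ✗
  n4: stuck-at-1, inverted output ✓; others ✗
  n5: stuck-at-1, inverted output ✓; others ✗
  n6: stuck-at-0, inverted output ✓; others ✗
  n7: stuck-at-1, inverted output ✓; others ✗
  n8: none of the 3 fault types match ✗
Consistent faults: {n1 stuck-at-1, n1 inverted output, n2 stuck-at-1, n2 inverted output, n4 stuck-at-1, n4 inverted output, n5 stuck-at-1, n5 inverted output, n6 stuck-at-0, n6 inverted output, n7 stuck-at-1, n7 inverted output} — 12 in all.

12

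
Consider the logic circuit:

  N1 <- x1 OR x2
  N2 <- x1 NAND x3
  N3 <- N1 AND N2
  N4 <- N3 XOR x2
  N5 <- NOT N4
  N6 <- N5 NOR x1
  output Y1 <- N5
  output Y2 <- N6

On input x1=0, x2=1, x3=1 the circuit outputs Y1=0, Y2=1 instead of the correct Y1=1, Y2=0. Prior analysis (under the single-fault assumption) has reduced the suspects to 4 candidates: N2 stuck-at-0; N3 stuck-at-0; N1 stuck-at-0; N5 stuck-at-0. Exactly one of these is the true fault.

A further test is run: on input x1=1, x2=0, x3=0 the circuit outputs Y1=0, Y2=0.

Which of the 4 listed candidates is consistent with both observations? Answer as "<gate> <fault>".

N5 stuck-at-0

Evaluate each candidate on input x1=1, x2=0, x3=0:
  N2 stuck-at-0: N1=1, N2=0 [stuck-at-0], N3=0, N4=0, N5=1, N6=0 → Y1=1, Y2=0 — eliminated
  N3 stuck-at-0: N1=1, N2=1, N3=0 [stuck-at-0], N4=0, N5=1, N6=0 → Y1=1, Y2=0 — eliminated
  N1 stuck-at-0: N1=0 [stuck-at-0], N2=1, N3=0, N4=0, N5=1, N6=0 → Y1=1, Y2=0 — eliminated
  N5 stuck-at-0: N1=1, N2=1, N3=1, N4=1, N5=0 [stuck-at-0], N6=0 → Y1=0, Y2=0 — matches
Only N5 stuck-at-0 reproduces the observed Y1=0, Y2=0.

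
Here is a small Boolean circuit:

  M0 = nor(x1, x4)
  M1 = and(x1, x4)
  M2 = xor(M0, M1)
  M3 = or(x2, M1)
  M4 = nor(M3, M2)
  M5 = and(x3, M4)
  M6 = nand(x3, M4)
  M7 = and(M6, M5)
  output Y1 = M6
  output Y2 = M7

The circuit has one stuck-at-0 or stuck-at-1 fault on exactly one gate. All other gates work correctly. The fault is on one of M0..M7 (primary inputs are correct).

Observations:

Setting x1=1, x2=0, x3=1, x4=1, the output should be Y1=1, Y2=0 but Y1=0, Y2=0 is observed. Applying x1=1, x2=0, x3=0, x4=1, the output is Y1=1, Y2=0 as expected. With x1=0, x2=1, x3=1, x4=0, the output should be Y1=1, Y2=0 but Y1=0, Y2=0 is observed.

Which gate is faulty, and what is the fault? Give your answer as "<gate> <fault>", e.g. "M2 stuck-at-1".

Fault-free values for test 1 (x1=1, x2=0, x3=1, x4=1): M0=0, M1=1, M2=1, M3=1, M4=0, M5=0, M6=1, M7=0, giving Y1=1, Y2=0. Observed Y1=0, Y2=0.
Test 1: faults giving observed Y1=0, Y2=0 are {M1 stuck-at-0, M4 stuck-at-1, M6 stuck-at-0}.
Test 2 (x1=1, x2=0, x3=0, x4=1): fault-free M0=0, M1=1, M2=1, M3=1, M4=0, M5=0, M6=1, M7=0 → Y1=1, Y2=0; observed Y1=1, Y2=0. Eliminates M6 stuck-at-0.
Test 3 (x1=0, x2=1, x3=1, x4=0): fault-free M0=1, M1=0, M2=1, M3=1, M4=0, M5=0, M6=1, M7=0 → Y1=1, Y2=0; observed Y1=0, Y2=0. Eliminates M1 stuck-at-0.
Only M4 stuck-at-1 is consistent with every test.

M4 stuck-at-1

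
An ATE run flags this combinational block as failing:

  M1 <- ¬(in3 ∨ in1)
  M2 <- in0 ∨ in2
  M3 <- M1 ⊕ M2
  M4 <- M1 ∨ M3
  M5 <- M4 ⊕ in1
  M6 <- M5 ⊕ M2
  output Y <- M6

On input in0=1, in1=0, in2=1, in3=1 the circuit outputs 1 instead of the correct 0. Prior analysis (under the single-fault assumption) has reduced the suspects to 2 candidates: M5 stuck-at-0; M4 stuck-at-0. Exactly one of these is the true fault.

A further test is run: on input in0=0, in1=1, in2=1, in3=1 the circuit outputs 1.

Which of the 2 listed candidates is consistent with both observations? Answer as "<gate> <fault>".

M5 stuck-at-0

Evaluate each candidate on input in0=0, in1=1, in2=1, in3=1:
  M5 stuck-at-0: M1=0, M2=1, M3=1, M4=1, M5=0 [stuck-at-0], M6=1 → 1 — matches
  M4 stuck-at-0: M1=0, M2=1, M3=1, M4=0 [stuck-at-0], M5=1, M6=0 → 0 — eliminated
Only M5 stuck-at-0 reproduces the observed 1.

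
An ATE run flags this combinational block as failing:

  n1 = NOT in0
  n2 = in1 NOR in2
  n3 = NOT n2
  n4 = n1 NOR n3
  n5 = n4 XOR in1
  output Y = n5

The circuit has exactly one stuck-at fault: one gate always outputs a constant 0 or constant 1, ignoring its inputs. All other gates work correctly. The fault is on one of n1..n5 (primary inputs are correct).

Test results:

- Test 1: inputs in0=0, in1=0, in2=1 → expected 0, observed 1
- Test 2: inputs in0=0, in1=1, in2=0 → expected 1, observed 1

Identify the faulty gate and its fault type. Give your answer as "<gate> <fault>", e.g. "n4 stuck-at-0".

Fault-free values for test 1 (in0=0, in1=0, in2=1): n1=1, n2=0, n3=1, n4=0, n5=0, giving Y=0. Observed 1.
Test 1: faults giving observed 1 are {n4 stuck-at-1, n5 stuck-at-1}.
Test 2 (in0=0, in1=1, in2=0): fault-free n1=1, n2=0, n3=1, n4=0, n5=1 → 1; observed 1. Eliminates n4 stuck-at-1.
Only n5 stuck-at-1 is consistent with every test.

n5 stuck-at-1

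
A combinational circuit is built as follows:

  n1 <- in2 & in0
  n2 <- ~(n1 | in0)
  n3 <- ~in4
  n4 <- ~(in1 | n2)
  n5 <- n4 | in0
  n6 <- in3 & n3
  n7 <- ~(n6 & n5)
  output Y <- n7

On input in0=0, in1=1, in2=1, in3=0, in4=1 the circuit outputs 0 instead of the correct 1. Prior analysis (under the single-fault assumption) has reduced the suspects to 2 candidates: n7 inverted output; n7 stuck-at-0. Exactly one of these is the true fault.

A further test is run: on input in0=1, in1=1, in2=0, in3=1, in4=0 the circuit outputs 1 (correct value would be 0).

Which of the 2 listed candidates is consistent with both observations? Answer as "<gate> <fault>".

n7 inverted output

Evaluate each candidate on input in0=1, in1=1, in2=0, in3=1, in4=0:
  n7 inverted output: n1=0, n2=0, n3=1, n4=0, n5=1, n6=1, n7=1 [inverted output] → 1 — matches
  n7 stuck-at-0: n1=0, n2=0, n3=1, n4=0, n5=1, n6=1, n7=0 [stuck-at-0] → 0 — eliminated
Only n7 inverted output reproduces the observed 1.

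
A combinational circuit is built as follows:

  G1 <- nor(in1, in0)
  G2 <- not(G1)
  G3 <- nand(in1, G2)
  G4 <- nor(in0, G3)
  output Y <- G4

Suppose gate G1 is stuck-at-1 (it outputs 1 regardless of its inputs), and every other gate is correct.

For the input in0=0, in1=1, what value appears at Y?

0

Propagate with G1 forced: G1=1 [stuck-at-1], G2=0, G3=1, G4=0.
So Y = 0. (Without the fault it would be 1.)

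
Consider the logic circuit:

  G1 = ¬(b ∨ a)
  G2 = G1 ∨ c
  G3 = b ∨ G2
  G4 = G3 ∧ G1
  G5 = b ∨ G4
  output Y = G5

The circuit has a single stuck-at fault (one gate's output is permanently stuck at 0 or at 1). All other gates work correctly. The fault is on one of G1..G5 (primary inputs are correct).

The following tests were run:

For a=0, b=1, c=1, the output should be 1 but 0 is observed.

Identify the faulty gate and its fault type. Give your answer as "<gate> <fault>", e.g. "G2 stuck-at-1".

Fault-free values for test 1 (a=0, b=1, c=1): G1=0, G2=1, G3=1, G4=0, G5=1, giving Y=1. Observed 0.
Test 1: faults giving observed 0 are {G5 stuck-at-0}.
Only G5 stuck-at-0 is consistent with every test.

G5 stuck-at-0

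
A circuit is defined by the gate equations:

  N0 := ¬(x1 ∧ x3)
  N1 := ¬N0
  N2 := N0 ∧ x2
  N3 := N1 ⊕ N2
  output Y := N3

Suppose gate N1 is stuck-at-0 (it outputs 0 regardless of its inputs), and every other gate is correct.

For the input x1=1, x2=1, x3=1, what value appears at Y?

0

Propagate with N1 forced: N0=0, N1=0 [stuck-at-0], N2=0, N3=0.
So Y = 0. (Without the fault it would be 1.)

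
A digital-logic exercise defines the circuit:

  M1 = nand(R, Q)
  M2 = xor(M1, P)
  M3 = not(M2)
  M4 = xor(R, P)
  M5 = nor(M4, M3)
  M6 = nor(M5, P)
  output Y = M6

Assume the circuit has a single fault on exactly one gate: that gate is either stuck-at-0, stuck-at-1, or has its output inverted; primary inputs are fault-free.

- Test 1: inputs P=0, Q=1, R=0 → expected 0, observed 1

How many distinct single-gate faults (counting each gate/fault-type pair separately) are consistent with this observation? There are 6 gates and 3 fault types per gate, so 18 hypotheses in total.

12

Fault-free: M1=1, M2=1, M3=0, M4=0, M5=1, M6=0 → 0. Observed 1.
  M1: stuck-at-0, inverted output ✓; others ✗
  M2: stuck-at-0, inverted output ✓; others ✗
  M3: stuck-at-1, inverted output ✓; others ✗
  M4: stuck-at-1, inverted output ✓; others ✗
  M5: stuck-at-0, inverted output ✓; others ✗
  M6: stuck-at-1, inverted output ✓; others ✗
Consistent faults: {M1 stuck-at-0, M1 inverted output, M2 stuck-at-0, M2 inverted output, M3 stuck-at-1, M3 inverted output, M4 stuck-at-1, M4 inverted output, M5 stuck-at-0, M5 inverted output, M6 stuck-at-1, M6 inverted output} — 12 in all.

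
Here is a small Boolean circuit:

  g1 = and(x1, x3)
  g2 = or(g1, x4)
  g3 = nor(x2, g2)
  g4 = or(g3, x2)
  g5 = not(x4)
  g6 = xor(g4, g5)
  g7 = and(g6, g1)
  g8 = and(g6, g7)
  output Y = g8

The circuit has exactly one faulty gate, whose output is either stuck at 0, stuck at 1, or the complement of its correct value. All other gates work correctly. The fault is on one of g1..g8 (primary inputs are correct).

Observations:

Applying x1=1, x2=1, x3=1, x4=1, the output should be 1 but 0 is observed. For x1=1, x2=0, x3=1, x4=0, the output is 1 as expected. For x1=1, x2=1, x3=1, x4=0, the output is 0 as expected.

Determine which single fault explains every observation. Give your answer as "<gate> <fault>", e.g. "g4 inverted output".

g5 stuck-at-1

Fault-free values for test 1 (x1=1, x2=1, x3=1, x4=1): g1=1, g2=1, g3=0, g4=1, g5=0, g6=1, g7=1, g8=1, giving Y=1. Observed 0.
Test 1: faults giving observed 0 are {g1 stuck-at-0, g1 inverted output, g4 stuck-at-0, g4 inverted output, g5 stuck-at-1, g5 inverted output, g6 stuck-at-0, g6 inverted output, g7 stuck-at-0, g7 inverted output, g8 stuck-at-0, g8 inverted output}.
Test 2 (x1=1, x2=0, x3=1, x4=0): fault-free g1=1, g2=1, g3=0, g4=0, g5=1, g6=1, g7=1, g8=1 → 1; observed 1. Eliminates g1 stuck-at-0, g1 inverted output, g4 inverted output, g5 inverted output, g6 stuck-at-0, g6 inverted output, g7 stuck-at-0, g7 inverted output, g8 stuck-at-0, g8 inverted output.
Test 3 (x1=1, x2=1, x3=1, x4=0): fault-free g1=1, g2=1, g3=0, g4=1, g5=1, g6=0, g7=0, g8=0 → 0; observed 0. Eliminates g4 stuck-at-0.
Only g5 stuck-at-1 is consistent with every test.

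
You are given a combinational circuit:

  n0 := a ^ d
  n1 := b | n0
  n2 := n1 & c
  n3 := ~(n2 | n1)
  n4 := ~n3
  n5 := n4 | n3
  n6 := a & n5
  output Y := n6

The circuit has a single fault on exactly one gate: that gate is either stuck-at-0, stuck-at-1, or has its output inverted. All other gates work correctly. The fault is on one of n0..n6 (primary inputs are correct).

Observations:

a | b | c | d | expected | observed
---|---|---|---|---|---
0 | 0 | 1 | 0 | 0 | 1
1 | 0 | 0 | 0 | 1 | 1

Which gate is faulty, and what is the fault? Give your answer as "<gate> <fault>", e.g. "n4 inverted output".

Fault-free values for test 1 (a=0, b=0, c=1, d=0): n0=0, n1=0, n2=0, n3=1, n4=0, n5=1, n6=0, giving Y=0. Observed 1.
Test 1: faults giving observed 1 are {n6 stuck-at-1, n6 inverted output}.
Test 2 (a=1, b=0, c=0, d=0): fault-free n0=1, n1=1, n2=0, n3=0, n4=1, n5=1, n6=1 → 1; observed 1. Eliminates n6 inverted output.
Only n6 stuck-at-1 is consistent with every test.

n6 stuck-at-1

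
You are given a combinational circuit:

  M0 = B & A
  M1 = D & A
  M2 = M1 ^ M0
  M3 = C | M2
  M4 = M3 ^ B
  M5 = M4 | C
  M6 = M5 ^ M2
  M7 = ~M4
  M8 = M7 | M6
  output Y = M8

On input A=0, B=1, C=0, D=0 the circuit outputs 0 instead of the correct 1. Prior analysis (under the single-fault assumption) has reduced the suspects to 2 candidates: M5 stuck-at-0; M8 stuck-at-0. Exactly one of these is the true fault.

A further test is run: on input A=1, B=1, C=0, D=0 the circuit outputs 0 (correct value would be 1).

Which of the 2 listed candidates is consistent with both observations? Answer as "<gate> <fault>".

Evaluate each candidate on input A=1, B=1, C=0, D=0:
  M5 stuck-at-0: M0=1, M1=0, M2=1, M3=1, M4=0, M5=0 [stuck-at-0], M6=1, M7=1, M8=1 → 1 — eliminated
  M8 stuck-at-0: M0=1, M1=0, M2=1, M3=1, M4=0, M5=0, M6=1, M7=1, M8=0 [stuck-at-0] → 0 — matches
Only M8 stuck-at-0 reproduces the observed 0.

M8 stuck-at-0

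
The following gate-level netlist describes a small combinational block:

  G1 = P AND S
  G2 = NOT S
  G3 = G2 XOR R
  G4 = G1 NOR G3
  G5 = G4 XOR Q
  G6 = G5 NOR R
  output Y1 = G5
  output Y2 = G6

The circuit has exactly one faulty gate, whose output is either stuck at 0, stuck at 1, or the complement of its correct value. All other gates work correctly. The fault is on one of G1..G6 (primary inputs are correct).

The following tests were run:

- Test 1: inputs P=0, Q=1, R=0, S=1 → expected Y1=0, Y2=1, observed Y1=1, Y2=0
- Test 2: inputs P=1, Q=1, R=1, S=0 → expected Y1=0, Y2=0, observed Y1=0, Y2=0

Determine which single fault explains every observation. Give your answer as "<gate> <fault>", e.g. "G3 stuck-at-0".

G2 stuck-at-1

Fault-free values for test 1 (P=0, Q=1, R=0, S=1): G1=0, G2=0, G3=0, G4=1, G5=0, G6=1, giving Y1=0, Y2=1. Observed Y1=1, Y2=0.
Test 1: faults giving observed Y1=1, Y2=0 are {G1 stuck-at-1, G1 inverted output, G2 stuck-at-1, G2 inverted output, G3 stuck-at-1, G3 inverted output, G4 stuck-at-0, G4 inverted output, G5 stuck-at-1, G5 inverted output}.
Test 2 (P=1, Q=1, R=1, S=0): fault-free G1=0, G2=1, G3=0, G4=1, G5=0, G6=0 → Y1=0, Y2=0; observed Y1=0, Y2=0. Eliminates G1 stuck-at-1, G1 inverted output, G2 inverted output, G3 stuck-at-1, G3 inverted output, G4 stuck-at-0, G4 inverted output, G5 stuck-at-1, G5 inverted output.
Only G2 stuck-at-1 is consistent with every test.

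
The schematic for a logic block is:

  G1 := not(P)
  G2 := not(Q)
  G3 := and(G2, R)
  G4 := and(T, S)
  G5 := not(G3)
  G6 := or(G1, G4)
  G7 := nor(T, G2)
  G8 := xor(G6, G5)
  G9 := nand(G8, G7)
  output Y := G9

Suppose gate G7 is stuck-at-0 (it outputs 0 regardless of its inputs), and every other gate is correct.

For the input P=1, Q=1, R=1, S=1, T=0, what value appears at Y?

Propagate with G7 forced: G1=0, G2=0, G3=0, G4=0, G5=1, G6=0, G7=0 [stuck-at-0], G8=1, G9=1.
So Y = 1. (Without the fault it would be 0.)

1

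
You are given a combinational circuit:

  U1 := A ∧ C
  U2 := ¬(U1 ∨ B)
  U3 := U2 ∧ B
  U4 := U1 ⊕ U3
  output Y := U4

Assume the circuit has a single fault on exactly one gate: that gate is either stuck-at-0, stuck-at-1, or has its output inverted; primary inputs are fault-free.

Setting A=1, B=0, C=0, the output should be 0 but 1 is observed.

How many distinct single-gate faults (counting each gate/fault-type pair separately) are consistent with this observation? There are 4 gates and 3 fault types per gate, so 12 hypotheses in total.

6

Fault-free: U1=0, U2=1, U3=0, U4=0 → 0. Observed 1.
  U1 stuck-at-0: output 0 ✗
  U1 stuck-at-1: output 1 ✓
  U1 inverted output: output 1 ✓
  U2 stuck-at-0: output 0 ✗
  U2 stuck-at-1: output 0 ✗
  U2 inverted output: output 0 ✗
  U3 stuck-at-0: output 0 ✗
  U3 stuck-at-1: output 1 ✓
  U3 inverted output: output 1 ✓
  U4 stuck-at-0: output 0 ✗
  U4 stuck-at-1: output 1 ✓
  U4 inverted output: output 1 ✓
Consistent faults: {U1 stuck-at-1, U1 inverted output, U3 stuck-at-1, U3 inverted output, U4 stuck-at-1, U4 inverted output} — 6 in all.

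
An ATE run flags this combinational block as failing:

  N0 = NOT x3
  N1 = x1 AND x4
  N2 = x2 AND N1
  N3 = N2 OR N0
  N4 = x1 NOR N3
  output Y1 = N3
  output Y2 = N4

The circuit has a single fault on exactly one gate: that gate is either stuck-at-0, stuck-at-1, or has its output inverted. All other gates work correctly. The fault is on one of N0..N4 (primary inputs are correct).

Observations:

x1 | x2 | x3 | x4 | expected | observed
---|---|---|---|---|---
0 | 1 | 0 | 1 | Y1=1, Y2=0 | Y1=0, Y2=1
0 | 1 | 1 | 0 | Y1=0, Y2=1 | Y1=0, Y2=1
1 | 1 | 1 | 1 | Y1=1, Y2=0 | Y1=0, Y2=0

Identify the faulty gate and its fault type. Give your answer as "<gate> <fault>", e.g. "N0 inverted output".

Fault-free values for test 1 (x1=0, x2=1, x3=0, x4=1): N0=1, N1=0, N2=0, N3=1, N4=0, giving Y1=1, Y2=0. Observed Y1=0, Y2=1.
Test 1: faults giving observed Y1=0, Y2=1 are {N0 stuck-at-0, N0 inverted output, N3 stuck-at-0, N3 inverted output}.
Test 2 (x1=0, x2=1, x3=1, x4=0): fault-free N0=0, N1=0, N2=0, N3=0, N4=1 → Y1=0, Y2=1; observed Y1=0, Y2=1. Eliminates N0 inverted output, N3 inverted output.
Test 3 (x1=1, x2=1, x3=1, x4=1): fault-free N0=0, N1=1, N2=1, N3=1, N4=0 → Y1=1, Y2=0; observed Y1=0, Y2=0. Eliminates N0 stuck-at-0.
Only N3 stuck-at-0 is consistent with every test.

N3 stuck-at-0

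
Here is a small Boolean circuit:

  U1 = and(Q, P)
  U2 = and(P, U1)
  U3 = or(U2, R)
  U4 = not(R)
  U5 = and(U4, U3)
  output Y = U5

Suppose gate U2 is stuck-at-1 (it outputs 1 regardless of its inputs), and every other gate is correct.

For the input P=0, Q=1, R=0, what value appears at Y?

1

Propagate with U2 forced: U1=0, U2=1 [stuck-at-1], U3=1, U4=1, U5=1.
So Y = 1. (Without the fault it would be 0.)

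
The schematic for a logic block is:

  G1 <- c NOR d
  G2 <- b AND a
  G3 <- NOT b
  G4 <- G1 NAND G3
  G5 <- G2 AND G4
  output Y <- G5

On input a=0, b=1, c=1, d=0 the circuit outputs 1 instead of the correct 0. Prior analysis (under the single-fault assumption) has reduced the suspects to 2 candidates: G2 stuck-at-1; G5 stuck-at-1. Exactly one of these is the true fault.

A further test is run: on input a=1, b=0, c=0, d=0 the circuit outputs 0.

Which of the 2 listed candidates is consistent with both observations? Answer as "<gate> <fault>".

Evaluate each candidate on input a=1, b=0, c=0, d=0:
  G2 stuck-at-1: G1=1, G2=1 [stuck-at-1], G3=1, G4=0, G5=0 → 0 — matches
  G5 stuck-at-1: G1=1, G2=0, G3=1, G4=0, G5=1 [stuck-at-1] → 1 — eliminated
Only G2 stuck-at-1 reproduces the observed 0.

G2 stuck-at-1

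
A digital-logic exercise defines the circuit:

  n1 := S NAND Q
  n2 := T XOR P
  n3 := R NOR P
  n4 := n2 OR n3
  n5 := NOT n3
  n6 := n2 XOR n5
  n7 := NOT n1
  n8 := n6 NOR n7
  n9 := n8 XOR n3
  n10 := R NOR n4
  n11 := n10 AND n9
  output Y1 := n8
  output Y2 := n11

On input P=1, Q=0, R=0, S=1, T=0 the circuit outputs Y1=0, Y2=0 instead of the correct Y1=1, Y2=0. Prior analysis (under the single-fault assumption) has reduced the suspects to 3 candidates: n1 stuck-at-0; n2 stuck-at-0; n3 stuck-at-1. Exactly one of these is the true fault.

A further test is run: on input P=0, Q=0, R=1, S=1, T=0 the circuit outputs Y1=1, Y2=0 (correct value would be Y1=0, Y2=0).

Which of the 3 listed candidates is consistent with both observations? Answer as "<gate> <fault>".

Evaluate each candidate on input P=0, Q=0, R=1, S=1, T=0:
  n1 stuck-at-0: n1=0 [stuck-at-0], n2=0, n3=0, n4=0, n5=1, n6=1, n7=1, n8=0, n9=0, n10=0, n11=0 → Y1=0, Y2=0 — eliminated
  n2 stuck-at-0: n1=1, n2=0 [stuck-at-0], n3=0, n4=0, n5=1, n6=1, n7=0, n8=0, n9=0, n10=0, n11=0 → Y1=0, Y2=0 — eliminated
  n3 stuck-at-1: n1=1, n2=0, n3=1 [stuck-at-1], n4=1, n5=0, n6=0, n7=0, n8=1, n9=0, n10=0, n11=0 → Y1=1, Y2=0 — matches
Only n3 stuck-at-1 reproduces the observed Y1=1, Y2=0.

n3 stuck-at-1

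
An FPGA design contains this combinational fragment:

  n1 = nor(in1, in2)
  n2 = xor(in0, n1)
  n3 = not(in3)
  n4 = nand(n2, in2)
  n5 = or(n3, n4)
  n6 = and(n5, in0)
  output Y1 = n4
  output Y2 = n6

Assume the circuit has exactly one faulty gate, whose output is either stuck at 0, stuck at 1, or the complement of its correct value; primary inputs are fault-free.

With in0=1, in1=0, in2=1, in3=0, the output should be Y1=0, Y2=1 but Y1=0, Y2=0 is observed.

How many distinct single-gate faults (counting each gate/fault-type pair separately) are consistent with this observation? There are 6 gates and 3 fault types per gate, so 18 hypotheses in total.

6

Fault-free: n1=0, n2=1, n3=1, n4=0, n5=1, n6=1 → Y1=0, Y2=1. Observed Y1=0, Y2=0.
  n1: none of the 3 fault types match ✗
  n2: none of the 3 fault types match ✗
  n3: stuck-at-0, inverted output ✓; others ✗
  n4: none of the 3 fault types match ✗
  n5: stuck-at-0, inverted output ✓; others ✗
  n6: stuck-at-0, inverted output ✓; others ✗
Consistent faults: {n3 stuck-at-0, n3 inverted output, n5 stuck-at-0, n5 inverted output, n6 stuck-at-0, n6 inverted output} — 6 in all.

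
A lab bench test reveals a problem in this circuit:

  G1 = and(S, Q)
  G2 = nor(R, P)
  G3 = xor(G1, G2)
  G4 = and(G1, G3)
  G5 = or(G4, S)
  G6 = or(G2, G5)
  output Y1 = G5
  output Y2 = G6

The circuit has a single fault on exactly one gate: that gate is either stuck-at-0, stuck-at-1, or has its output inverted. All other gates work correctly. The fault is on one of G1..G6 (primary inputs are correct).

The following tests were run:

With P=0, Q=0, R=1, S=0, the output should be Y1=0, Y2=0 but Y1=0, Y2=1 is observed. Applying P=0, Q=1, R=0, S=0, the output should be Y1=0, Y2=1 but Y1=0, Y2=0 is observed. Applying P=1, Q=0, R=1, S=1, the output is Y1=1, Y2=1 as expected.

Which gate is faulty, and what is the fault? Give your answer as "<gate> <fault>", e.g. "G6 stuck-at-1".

Fault-free values for test 1 (P=0, Q=0, R=1, S=0): G1=0, G2=0, G3=0, G4=0, G5=0, G6=0, giving Y1=0, Y2=0. Observed Y1=0, Y2=1.
Test 1: faults giving observed Y1=0, Y2=1 are {G2 stuck-at-1, G2 inverted output, G6 stuck-at-1, G6 inverted output}.
Test 2 (P=0, Q=1, R=0, S=0): fault-free G1=0, G2=1, G3=1, G4=0, G5=0, G6=1 → Y1=0, Y2=1; observed Y1=0, Y2=0. Eliminates G2 stuck-at-1, G6 stuck-at-1.
Test 3 (P=1, Q=0, R=1, S=1): fault-free G1=0, G2=0, G3=0, G4=0, G5=1, G6=1 → Y1=1, Y2=1; observed Y1=1, Y2=1. Eliminates G6 inverted output.
Only G2 inverted output is consistent with every test.

G2 inverted output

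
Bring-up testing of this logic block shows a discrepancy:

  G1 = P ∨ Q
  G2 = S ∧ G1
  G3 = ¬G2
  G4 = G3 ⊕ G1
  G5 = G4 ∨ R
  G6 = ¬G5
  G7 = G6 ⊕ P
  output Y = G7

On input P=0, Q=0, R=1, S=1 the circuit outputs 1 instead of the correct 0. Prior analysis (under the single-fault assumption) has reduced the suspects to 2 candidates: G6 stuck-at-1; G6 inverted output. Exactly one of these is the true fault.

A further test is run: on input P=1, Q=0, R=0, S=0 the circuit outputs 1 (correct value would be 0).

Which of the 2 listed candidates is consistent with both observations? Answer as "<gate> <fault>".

Evaluate each candidate on input P=1, Q=0, R=0, S=0:
  G6 stuck-at-1: G1=1, G2=0, G3=1, G4=0, G5=0, G6=1 [stuck-at-1], G7=0 → 0 — eliminated
  G6 inverted output: G1=1, G2=0, G3=1, G4=0, G5=0, G6=0 [inverted output], G7=1 → 1 — matches
Only G6 inverted output reproduces the observed 1.

G6 inverted output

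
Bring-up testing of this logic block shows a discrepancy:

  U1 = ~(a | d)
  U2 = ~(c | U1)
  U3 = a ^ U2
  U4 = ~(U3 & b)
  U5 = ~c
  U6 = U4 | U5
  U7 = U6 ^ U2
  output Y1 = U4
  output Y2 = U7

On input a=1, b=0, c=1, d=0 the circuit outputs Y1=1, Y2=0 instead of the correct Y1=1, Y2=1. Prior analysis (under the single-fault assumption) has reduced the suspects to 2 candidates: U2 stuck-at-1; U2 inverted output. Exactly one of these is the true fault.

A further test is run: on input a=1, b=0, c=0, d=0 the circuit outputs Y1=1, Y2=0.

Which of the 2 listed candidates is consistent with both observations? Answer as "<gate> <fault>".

U2 stuck-at-1

Evaluate each candidate on input a=1, b=0, c=0, d=0:
  U2 stuck-at-1: U1=0, U2=1 [stuck-at-1], U3=0, U4=1, U5=1, U6=1, U7=0 → Y1=1, Y2=0 — matches
  U2 inverted output: U1=0, U2=0 [inverted output], U3=1, U4=1, U5=1, U6=1, U7=1 → Y1=1, Y2=1 — eliminated
Only U2 stuck-at-1 reproduces the observed Y1=1, Y2=0.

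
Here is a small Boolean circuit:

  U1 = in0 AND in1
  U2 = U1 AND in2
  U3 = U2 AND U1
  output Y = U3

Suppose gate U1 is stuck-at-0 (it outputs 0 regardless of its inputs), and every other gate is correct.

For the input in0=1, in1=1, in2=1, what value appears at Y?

Propagate with U1 forced: U1=0 [stuck-at-0], U2=0, U3=0.
So Y = 0. (Without the fault it would be 1.)

0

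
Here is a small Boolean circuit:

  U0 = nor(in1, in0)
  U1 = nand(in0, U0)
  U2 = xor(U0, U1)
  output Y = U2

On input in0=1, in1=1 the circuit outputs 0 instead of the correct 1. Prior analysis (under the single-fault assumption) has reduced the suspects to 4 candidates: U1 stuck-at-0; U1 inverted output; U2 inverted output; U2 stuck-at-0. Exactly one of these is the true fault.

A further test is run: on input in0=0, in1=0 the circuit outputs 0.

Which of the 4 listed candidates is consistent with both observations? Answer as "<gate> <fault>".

Evaluate each candidate on input in0=0, in1=0:
  U1 stuck-at-0: U0=1, U1=0 [stuck-at-0], U2=1 → 1 — eliminated
  U1 inverted output: U0=1, U1=0 [inverted output], U2=1 → 1 — eliminated
  U2 inverted output: U0=1, U1=1, U2=1 [inverted output] → 1 — eliminated
  U2 stuck-at-0: U0=1, U1=1, U2=0 [stuck-at-0] → 0 — matches
Only U2 stuck-at-0 reproduces the observed 0.

U2 stuck-at-0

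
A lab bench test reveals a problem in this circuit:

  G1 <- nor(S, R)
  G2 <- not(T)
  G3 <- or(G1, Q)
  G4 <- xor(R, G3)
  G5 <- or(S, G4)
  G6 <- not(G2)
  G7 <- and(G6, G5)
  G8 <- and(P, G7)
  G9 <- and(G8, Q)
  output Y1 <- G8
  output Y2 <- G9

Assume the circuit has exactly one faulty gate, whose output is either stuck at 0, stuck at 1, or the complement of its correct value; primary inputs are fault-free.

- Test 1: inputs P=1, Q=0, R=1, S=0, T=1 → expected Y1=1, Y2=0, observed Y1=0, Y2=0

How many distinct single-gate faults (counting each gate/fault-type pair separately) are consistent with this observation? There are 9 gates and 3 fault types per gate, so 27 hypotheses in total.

Fault-free: G1=0, G2=0, G3=0, G4=1, G5=1, G6=1, G7=1, G8=1, G9=0 → Y1=1, Y2=0. Observed Y1=0, Y2=0.
  G1: stuck-at-1, inverted output ✓; others ✗
  G2: stuck-at-1, inverted output ✓; others ✗
  G3: stuck-at-1, inverted output ✓; others ✗
  G4: stuck-at-0, inverted output ✓; others ✗
  G5: stuck-at-0, inverted output ✓; others ✗
  G6: stuck-at-0, inverted output ✓; others ✗
  G7: stuck-at-0, inverted output ✓; others ✗
  G8: stuck-at-0, inverted output ✓; others ✗
  G9: none of the 3 fault types match ✗
Consistent faults: {G1 stuck-at-1, G1 inverted output, G2 stuck-at-1, G2 inverted output, G3 stuck-at-1, G3 inverted output, G4 stuck-at-0, G4 inverted output, G5 stuck-at-0, G5 inverted output, G6 stuck-at-0, G6 inverted output, G7 stuck-at-0, G7 inverted output, G8 stuck-at-0, G8 inverted output} — 16 in all.

16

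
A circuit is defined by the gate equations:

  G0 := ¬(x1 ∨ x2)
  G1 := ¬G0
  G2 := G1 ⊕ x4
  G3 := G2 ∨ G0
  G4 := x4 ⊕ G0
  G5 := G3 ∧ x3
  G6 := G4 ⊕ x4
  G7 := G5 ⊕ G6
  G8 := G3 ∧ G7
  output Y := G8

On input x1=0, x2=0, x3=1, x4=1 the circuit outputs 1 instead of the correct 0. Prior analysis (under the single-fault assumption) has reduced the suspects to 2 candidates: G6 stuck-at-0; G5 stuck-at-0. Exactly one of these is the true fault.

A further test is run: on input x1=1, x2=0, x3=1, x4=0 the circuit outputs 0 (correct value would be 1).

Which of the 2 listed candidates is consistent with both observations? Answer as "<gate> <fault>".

G5 stuck-at-0

Evaluate each candidate on input x1=1, x2=0, x3=1, x4=0:
  G6 stuck-at-0: G0=0, G1=1, G2=1, G3=1, G4=0, G5=1, G6=0 [stuck-at-0], G7=1, G8=1 → 1 — eliminated
  G5 stuck-at-0: G0=0, G1=1, G2=1, G3=1, G4=0, G5=0 [stuck-at-0], G6=0, G7=0, G8=0 → 0 — matches
Only G5 stuck-at-0 reproduces the observed 0.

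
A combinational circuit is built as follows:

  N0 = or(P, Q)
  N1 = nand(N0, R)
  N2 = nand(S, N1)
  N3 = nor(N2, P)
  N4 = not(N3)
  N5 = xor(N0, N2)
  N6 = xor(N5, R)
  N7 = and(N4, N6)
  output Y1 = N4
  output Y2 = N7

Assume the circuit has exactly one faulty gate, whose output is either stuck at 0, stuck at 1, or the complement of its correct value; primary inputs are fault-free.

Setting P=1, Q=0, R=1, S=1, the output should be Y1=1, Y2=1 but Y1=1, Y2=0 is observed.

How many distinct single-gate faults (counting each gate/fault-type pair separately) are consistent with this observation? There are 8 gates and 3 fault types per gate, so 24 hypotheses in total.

Fault-free: N0=1, N1=0, N2=1, N3=0, N4=1, N5=0, N6=1, N7=1 → Y1=1, Y2=1. Observed Y1=1, Y2=0.
  N0: none of the 3 fault types match ✗
  N1: stuck-at-1, inverted output ✓; others ✗
  N2: stuck-at-0, inverted output ✓; others ✗
  N3: none of the 3 fault types match ✗
  N4: none of the 3 fault types match ✗
  N5: stuck-at-1, inverted output ✓; others ✗
  N6: stuck-at-0, inverted output ✓; others ✗
  N7: stuck-at-0, inverted output ✓; others ✗
Consistent faults: {N1 stuck-at-1, N1 inverted output, N2 stuck-at-0, N2 inverted output, N5 stuck-at-1, N5 inverted output, N6 stuck-at-0, N6 inverted output, N7 stuck-at-0, N7 inverted output} — 10 in all.

10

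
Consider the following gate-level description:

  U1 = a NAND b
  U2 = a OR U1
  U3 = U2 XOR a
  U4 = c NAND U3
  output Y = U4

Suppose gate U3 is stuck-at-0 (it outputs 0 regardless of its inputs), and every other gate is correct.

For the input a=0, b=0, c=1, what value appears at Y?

Propagate with U3 forced: U1=1, U2=1, U3=0 [stuck-at-0], U4=1.
So Y = 1. (Without the fault it would be 0.)

1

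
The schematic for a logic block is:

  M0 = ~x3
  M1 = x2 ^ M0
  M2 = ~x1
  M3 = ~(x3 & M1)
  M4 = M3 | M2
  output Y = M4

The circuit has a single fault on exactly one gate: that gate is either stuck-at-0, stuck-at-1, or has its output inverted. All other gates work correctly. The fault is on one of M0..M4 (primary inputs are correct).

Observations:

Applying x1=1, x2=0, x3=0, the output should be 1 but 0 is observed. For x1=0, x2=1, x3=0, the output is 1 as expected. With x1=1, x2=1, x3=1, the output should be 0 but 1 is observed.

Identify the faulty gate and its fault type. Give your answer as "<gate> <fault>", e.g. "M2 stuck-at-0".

Fault-free values for test 1 (x1=1, x2=0, x3=0): M0=1, M1=1, M2=0, M3=1, M4=1, giving Y=1. Observed 0.
Test 1: faults giving observed 0 are {M3 stuck-at-0, M3 inverted output, M4 stuck-at-0, M4 inverted output}.
Test 2 (x1=0, x2=1, x3=0): fault-free M0=1, M1=0, M2=1, M3=1, M4=1 → 1; observed 1. Eliminates M4 stuck-at-0, M4 inverted output.
Test 3 (x1=1, x2=1, x3=1): fault-free M0=0, M1=1, M2=0, M3=0, M4=0 → 0; observed 1. Eliminates M3 stuck-at-0.
Only M3 inverted output is consistent with every test.

M3 inverted output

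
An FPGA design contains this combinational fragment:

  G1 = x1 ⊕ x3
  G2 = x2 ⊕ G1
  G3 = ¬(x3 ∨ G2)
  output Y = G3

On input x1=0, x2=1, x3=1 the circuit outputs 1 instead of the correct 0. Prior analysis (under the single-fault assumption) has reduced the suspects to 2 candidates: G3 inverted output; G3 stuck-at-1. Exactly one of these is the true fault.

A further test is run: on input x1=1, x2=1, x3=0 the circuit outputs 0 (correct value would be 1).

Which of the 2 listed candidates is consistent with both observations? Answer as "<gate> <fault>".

G3 inverted output

Evaluate each candidate on input x1=1, x2=1, x3=0:
  G3 inverted output: G1=1, G2=0, G3=0 [inverted output] → 0 — matches
  G3 stuck-at-1: G1=1, G2=0, G3=1 [stuck-at-1] → 1 — eliminated
Only G3 inverted output reproduces the observed 0.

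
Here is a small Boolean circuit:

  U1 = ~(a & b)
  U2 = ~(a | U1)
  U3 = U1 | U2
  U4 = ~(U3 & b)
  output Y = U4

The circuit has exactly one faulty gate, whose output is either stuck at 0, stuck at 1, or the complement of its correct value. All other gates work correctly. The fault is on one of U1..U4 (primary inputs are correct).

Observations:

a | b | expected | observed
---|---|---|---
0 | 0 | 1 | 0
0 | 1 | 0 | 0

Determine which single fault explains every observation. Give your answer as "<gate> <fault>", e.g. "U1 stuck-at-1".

U4 stuck-at-0

Fault-free values for test 1 (a=0, b=0): U1=1, U2=0, U3=1, U4=1, giving Y=1. Observed 0.
Test 1: faults giving observed 0 are {U4 stuck-at-0, U4 inverted output}.
Test 2 (a=0, b=1): fault-free U1=1, U2=0, U3=1, U4=0 → 0; observed 0. Eliminates U4 inverted output.
Only U4 stuck-at-0 is consistent with every test.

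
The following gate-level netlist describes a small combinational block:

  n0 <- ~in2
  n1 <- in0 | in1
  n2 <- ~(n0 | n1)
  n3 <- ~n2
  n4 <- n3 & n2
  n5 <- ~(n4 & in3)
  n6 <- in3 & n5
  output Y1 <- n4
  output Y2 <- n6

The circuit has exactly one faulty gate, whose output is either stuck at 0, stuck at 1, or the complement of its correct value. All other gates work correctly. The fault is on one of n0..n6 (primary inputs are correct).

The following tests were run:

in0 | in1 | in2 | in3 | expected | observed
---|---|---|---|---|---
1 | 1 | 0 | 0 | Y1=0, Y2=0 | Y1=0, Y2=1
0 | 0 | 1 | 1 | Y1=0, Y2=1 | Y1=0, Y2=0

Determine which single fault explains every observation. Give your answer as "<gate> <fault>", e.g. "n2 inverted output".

n6 inverted output

Fault-free values for test 1 (in0=1, in1=1, in2=0, in3=0): n0=1, n1=1, n2=0, n3=1, n4=0, n5=1, n6=0, giving Y1=0, Y2=0. Observed Y1=0, Y2=1.
Test 1: faults giving observed Y1=0, Y2=1 are {n6 stuck-at-1, n6 inverted output}.
Test 2 (in0=0, in1=0, in2=1, in3=1): fault-free n0=0, n1=0, n2=1, n3=0, n4=0, n5=1, n6=1 → Y1=0, Y2=1; observed Y1=0, Y2=0. Eliminates n6 stuck-at-1.
Only n6 inverted output is consistent with every test.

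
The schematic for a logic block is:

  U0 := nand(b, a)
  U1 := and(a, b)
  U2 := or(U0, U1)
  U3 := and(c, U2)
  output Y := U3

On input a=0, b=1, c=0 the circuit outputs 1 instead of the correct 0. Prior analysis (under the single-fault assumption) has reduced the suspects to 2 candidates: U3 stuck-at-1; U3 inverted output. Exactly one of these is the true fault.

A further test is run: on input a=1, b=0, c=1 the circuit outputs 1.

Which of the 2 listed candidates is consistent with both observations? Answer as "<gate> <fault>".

U3 stuck-at-1

Evaluate each candidate on input a=1, b=0, c=1:
  U3 stuck-at-1: U0=1, U1=0, U2=1, U3=1 [stuck-at-1] → 1 — matches
  U3 inverted output: U0=1, U1=0, U2=1, U3=0 [inverted output] → 0 — eliminated
Only U3 stuck-at-1 reproduces the observed 1.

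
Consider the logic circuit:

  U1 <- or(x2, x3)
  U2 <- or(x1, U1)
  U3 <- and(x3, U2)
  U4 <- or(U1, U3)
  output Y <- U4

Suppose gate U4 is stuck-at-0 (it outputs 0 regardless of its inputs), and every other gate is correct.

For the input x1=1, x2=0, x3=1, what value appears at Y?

0

Propagate with U4 forced: U1=1, U2=1, U3=1, U4=0 [stuck-at-0].
So Y = 0. (Without the fault it would be 1.)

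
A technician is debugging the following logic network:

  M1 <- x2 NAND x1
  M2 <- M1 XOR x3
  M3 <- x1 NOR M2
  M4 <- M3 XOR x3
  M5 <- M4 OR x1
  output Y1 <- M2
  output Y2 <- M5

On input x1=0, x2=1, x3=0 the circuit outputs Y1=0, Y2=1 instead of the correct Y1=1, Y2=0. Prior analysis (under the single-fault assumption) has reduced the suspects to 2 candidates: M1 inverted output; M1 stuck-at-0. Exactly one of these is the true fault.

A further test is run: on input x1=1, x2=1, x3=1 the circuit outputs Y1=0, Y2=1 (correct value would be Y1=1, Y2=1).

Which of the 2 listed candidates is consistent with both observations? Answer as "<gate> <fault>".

Evaluate each candidate on input x1=1, x2=1, x3=1:
  M1 inverted output: M1=1 [inverted output], M2=0, M3=0, M4=1, M5=1 → Y1=0, Y2=1 — matches
  M1 stuck-at-0: M1=0 [stuck-at-0], M2=1, M3=0, M4=1, M5=1 → Y1=1, Y2=1 — eliminated
Only M1 inverted output reproduces the observed Y1=0, Y2=1.

M1 inverted output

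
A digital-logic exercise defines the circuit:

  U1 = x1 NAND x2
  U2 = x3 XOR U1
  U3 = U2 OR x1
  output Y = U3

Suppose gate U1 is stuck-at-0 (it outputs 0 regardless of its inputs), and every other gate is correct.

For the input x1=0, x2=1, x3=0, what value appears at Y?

0

Propagate with U1 forced: U1=0 [stuck-at-0], U2=0, U3=0.
So Y = 0. (Without the fault it would be 1.)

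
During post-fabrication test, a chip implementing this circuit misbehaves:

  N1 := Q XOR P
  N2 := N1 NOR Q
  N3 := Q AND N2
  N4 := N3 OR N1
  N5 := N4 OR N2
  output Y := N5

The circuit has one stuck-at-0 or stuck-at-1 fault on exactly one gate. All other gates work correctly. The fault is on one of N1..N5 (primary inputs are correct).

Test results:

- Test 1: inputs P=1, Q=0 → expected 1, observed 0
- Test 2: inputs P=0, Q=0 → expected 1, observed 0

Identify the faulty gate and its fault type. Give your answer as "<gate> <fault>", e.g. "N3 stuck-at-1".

Fault-free values for test 1 (P=1, Q=0): N1=1, N2=0, N3=0, N4=1, N5=1, giving Y=1. Observed 0.
Test 1: faults giving observed 0 are {N4 stuck-at-0, N5 stuck-at-0}.
Test 2 (P=0, Q=0): fault-free N1=0, N2=1, N3=0, N4=0, N5=1 → 1; observed 0. Eliminates N4 stuck-at-0.
Only N5 stuck-at-0 is consistent with every test.

N5 stuck-at-0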